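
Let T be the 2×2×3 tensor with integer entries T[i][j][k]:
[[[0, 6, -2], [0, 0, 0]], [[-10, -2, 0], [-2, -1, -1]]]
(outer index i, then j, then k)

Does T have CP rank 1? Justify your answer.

The mode-3 unfolding of T (rows indexed by k, columns by (i,j) = (0,0), (0,1), (1,0), (1,1)) is [[0, 0, -10, -2], [6, 0, -2, -1], [-2, 0, 0, -1]].
There the 3×3 minor on rows k ∈ {0, 1, 2}, columns (i,j) ∈ {(0,0), (1,0), (1,1)} is det [[0, -10, -2], [6, -2, -1], [-2, 0, -1]] = -72 ≠ 0, so this unfolding has rank ≥ 3; CP rank is at least every unfolding rank, so rank(T) ≥ 3.
In particular rank(T) ≥ 3 > 1, so T is not rank-1.

No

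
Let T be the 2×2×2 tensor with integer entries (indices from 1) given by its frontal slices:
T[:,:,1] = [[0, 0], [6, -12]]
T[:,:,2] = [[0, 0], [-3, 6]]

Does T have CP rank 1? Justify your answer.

Yes

If T = a ⊗ b ⊗ c then every fibre of T is a multiple of the corresponding factor, so read the factors off the fibres through the nonzero entry T[2,1,1] = 6.
The mode-1 fibre T[:,1,1] = [0, 6] gives a = [0, 1] (primitive direction); the mode-2 fibre T[2,:,1] = [6, -12] gives b = [1, -2]; then c[k] = T[2,1,k] / (a[2]·b[1]) = [6, -3] / 1 = [6, -3].
Expanding [0, 1] ⊗ [1, -2] ⊗ [6, -3] reproduces all 8 entries of T, so T = [0, 1] ⊗ [1, -2] ⊗ [6, -3] and rank(T) ≤ 1.
Equivalently every frontal slice T[:,:,k] is c[k] times the rank-1 matrix [0, 1] ⊗ [1, -2]. So T has rank 1 (it is nonzero).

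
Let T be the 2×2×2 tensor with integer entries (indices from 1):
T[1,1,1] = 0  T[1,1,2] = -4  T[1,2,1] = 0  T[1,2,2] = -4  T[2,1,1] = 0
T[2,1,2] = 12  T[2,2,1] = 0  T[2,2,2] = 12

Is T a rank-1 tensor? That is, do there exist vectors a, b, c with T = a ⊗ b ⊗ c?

Yes

If T = a ⊗ b ⊗ c then every fibre of T is a multiple of the corresponding factor, so read the factors off the fibres through the nonzero entry T[1,1,2] = -4.
The mode-1 fibre T[:,1,2] = [-4, 12] gives a = (1, -3) (primitive direction); the mode-2 fibre T[1,:,2] = [-4, -4] gives b = (1, 1); then c[k] = T[1,1,k] / (a[1]·b[1]) = [0, -4] / 1 = (0, -4).
Expanding (1, -3) ⊗ (1, 1) ⊗ (0, -4) reproduces all 8 entries of T, so T = (1, -3) ⊗ (1, 1) ⊗ (0, -4) and rank(T) ≤ 1.
Equivalently every frontal slice T[:,:,k] is c[k] times the rank-1 matrix (1, -3) ⊗ (1, 1). So T has rank 1 (it is nonzero).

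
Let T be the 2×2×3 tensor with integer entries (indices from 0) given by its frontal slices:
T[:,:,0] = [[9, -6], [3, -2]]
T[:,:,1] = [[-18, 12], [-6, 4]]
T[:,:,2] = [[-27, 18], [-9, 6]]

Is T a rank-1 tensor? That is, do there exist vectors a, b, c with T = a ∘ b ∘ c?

If T = a ∘ b ∘ c then every fibre of T is a multiple of the corresponding factor, so read the factors off the fibres through the nonzero entry T[0,0,0] = 9.
The mode-1 fibre T[:,0,0] = [9, 3] gives a = (3, 1) (primitive direction); the mode-2 fibre T[0,:,0] = [9, -6] gives b = (3, -2); then c[k] = T[0,0,k] / (a[0]·b[0]) = [9, -18, -27] / 9 = (1, -2, -3).
Expanding (3, 1) ∘ (3, -2) ∘ (1, -2, -3) reproduces all 12 entries of T, so T = (3, 1) ∘ (3, -2) ∘ (1, -2, -3) and rank(T) ≤ 1.
Equivalently every frontal slice T[:,:,k] is c[k] times the rank-1 matrix (3, 1) ∘ (3, -2). So T has rank 1 (it is nonzero).

Yes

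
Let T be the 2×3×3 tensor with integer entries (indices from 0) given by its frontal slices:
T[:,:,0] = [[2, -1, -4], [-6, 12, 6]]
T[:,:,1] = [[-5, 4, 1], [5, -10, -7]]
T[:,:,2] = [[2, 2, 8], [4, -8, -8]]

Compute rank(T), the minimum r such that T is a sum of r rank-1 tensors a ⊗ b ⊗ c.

Lower bound: the mode-2 unfolding of T (rows indexed by j, columns by (i,k) = (0,0), (0,1), (0,2), (1,0), (1,1), (1,2)) is [[2, -5, 2, -6, 5, 4], [-1, 4, 2, 12, -10, -8], [-4, 1, 8, 6, -7, -8]].
There the 3×3 minor on rows j ∈ {0, 1, 2}, columns (i,k) ∈ {(0,0), (0,1), (0,2)} is det [[2, -5, 2], [-1, 4, 2], [-4, 1, 8]] = 90 ≠ 0, so this unfolding has rank ≥ 3; CP rank is at least every unfolding rank, so rank(T) ≥ 3. (Unfolding ranks only ever bound the CP rank from below — rank(T) can be strictly larger than all of them — so the matching upper bound has to come from an explicit 3-term decomposition.)
Upper bound: T is a sum of 3 rank-1 terms, T = [1, -2] ⊗ [1, -2, -2] ⊗ [2, -2, -2] + [1, 0] ⊗ [2, -1, 2] ⊗ [1, -2, 2] + [1, 1] ⊗ [1, -2, 1] ⊗ [-2, 1, 0] (one valid choice — decompositions are not unique — normalised so each a, b is primitive with positive first nonzero entry; check it by expanding all entries), so rank(T) ≤ 3.
These bounds meet, so rank(T) = 3.

3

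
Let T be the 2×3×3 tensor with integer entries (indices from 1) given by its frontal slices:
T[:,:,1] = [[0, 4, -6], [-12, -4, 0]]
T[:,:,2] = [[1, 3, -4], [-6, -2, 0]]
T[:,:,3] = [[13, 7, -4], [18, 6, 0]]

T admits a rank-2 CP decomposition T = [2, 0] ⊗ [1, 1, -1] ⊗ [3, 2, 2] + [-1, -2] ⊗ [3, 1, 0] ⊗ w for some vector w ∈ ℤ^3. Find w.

w = [2, 1, -3]

Subtract the known terms from T to get the rank-1 residual R = [-1, -2] ⊗ [3, 1, 0] ⊗ w, so R[i,j,k] = a[i]·b[j]·w[k]. Pick indices with nonzero a[1]·b[1] = (-1)·(3) = -3. Only the fibre through (1,1,·) is needed: R[1,1,:] = T[1,1,:] − Σₗ aₗ[1]bₗ[1]cₗ = [0, 1, 13] − (2)·(1)·[3, 2, 2] = [-6, -3, 9]. Then w[k] = R[1,1,k] / -3 for each k, giving w = [-6, -3, 9] / -3 = [2, 1, -3].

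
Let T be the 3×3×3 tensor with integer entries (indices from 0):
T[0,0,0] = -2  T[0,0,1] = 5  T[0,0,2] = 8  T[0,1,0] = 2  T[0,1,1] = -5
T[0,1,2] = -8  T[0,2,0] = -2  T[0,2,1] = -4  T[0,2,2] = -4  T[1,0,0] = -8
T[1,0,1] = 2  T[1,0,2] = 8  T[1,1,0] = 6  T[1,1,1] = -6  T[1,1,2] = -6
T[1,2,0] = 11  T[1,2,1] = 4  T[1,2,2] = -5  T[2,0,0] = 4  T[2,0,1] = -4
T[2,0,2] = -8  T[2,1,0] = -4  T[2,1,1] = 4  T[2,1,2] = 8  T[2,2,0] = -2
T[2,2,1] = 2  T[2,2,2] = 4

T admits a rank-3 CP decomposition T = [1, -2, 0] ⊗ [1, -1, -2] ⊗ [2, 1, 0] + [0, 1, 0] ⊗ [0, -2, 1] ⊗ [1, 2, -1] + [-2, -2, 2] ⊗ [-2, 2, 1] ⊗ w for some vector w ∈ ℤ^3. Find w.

Subtract the known terms from T to get the rank-1 residual R = [-2, -2, 2] ⊗ [-2, 2, 1] ⊗ w, so R[i,j,k] = a[i]·b[j]·w[k]. Pick indices with nonzero a[0]·b[0] = (-2)·(-2) = 4. Only the fibre through (0,0,·) is needed: R[0,0,:] = T[0,0,:] − Σₗ aₗ[0]bₗ[0]cₗ = [-2, 5, 8] − (1)·(1)·[2, 1, 0] − (0)·(0)·[1, 2, -1] = [-4, 4, 8]. Then w[k] = R[0,0,k] / 4 for each k, giving w = [-4, 4, 8] / 4 = [-1, 1, 2].

w = [-1, 1, 2]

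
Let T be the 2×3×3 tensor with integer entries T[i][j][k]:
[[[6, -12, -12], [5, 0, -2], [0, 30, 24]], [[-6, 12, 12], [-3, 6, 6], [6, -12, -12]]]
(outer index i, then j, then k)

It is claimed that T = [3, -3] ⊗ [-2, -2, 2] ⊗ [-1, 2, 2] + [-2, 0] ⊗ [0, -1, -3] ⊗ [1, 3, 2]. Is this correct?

No

Reconstruct entry (0,1,0) from the claimed factors: Σₗ aₗ[0]bₗ[1]cₗ[0] = (3)·(-2)·(-1) + (-2)·(-1)·(1) = 8, but T[0,1,0] = 5. The claim is false.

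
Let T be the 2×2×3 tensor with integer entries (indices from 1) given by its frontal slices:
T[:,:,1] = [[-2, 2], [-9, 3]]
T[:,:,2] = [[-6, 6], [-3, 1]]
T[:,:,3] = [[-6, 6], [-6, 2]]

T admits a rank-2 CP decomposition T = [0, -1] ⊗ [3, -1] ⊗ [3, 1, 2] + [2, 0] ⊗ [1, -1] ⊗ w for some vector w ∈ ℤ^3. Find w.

Subtract the known terms from T to get the rank-1 residual R = [2, 0] ⊗ [1, -1] ⊗ w, so R[i,j,k] = a[i]·b[j]·w[k]. Pick indices with nonzero a[1]·b[1] = (2)·(1) = 2. Only the fibre through (1,1,·) is needed: R[1,1,:] = T[1,1,:] − Σₗ aₗ[1]bₗ[1]cₗ = [-2, -6, -6] − (0)·(3)·[3, 1, 2] = [-2, -6, -6]. Then w[k] = R[1,1,k] / 2 for each k, giving w = [-2, -6, -6] / 2 = [-1, -3, -3].

w = [-1, -3, -3]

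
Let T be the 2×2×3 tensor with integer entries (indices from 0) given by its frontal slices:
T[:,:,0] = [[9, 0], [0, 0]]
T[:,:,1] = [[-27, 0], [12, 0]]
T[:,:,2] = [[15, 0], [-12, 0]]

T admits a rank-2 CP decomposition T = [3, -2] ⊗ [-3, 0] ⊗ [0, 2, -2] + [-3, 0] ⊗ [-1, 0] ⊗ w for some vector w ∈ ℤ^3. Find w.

w = [3, -3, -1]

Subtract the known terms from T to get the rank-1 residual R = [-3, 0] ⊗ [-1, 0] ⊗ w, so R[i,j,k] = a[i]·b[j]·w[k]. Pick indices with nonzero a[0]·b[0] = (-3)·(-1) = 3. Only the fibre through (0,0,·) is needed: R[0,0,:] = T[0,0,:] − Σₗ aₗ[0]bₗ[0]cₗ = [9, -27, 15] − (3)·(-3)·[0, 2, -2] = [9, -9, -3]. Then w[k] = R[0,0,k] / 3 for each k, giving w = [9, -9, -3] / 3 = [3, -3, -1].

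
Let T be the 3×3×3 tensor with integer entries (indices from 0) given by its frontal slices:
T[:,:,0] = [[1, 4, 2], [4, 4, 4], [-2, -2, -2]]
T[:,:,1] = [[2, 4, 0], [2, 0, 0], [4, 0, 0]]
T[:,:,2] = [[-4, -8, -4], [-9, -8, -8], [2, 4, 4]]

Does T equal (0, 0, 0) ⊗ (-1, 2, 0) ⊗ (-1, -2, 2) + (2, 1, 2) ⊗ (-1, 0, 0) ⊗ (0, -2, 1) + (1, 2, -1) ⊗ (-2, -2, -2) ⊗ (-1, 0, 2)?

Reconstruct entry (0,0,0) from the claimed factors: Σₗ aₗ[0]bₗ[0]cₗ[0] = (0)·(-1)·(-1) + (2)·(-1)·(0) + (1)·(-2)·(-1) = 2, but T[0,0,0] = 1. The claim is false.

No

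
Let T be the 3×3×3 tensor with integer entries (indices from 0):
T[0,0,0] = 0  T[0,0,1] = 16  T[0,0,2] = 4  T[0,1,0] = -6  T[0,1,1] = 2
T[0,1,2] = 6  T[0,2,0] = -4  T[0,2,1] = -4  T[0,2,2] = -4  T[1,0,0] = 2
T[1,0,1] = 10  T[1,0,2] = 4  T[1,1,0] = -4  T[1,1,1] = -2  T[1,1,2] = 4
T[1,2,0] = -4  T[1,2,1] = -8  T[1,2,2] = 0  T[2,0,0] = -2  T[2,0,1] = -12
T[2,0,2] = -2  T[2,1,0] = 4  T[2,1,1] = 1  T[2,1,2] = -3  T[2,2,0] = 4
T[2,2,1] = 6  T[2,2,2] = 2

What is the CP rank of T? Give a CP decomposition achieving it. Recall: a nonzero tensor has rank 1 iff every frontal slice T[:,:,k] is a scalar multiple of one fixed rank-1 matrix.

rank(T) = 3

Lower bound: the mode-2 unfolding of T (rows indexed by j, columns by (i,k) = (0,0), (0,1), (0,2), (1,0), (1,1), (1,2), (2,0), (2,1), (2,2)) is [[0, 16, 4, 2, 10, 4, -2, -12, -2], [-6, 2, 6, -4, -2, 4, 4, 1, -3], [-4, -4, -4, -4, -8, 0, 4, 6, 2]].
There the 3×3 minor on rows j ∈ {0, 1, 2}, columns (i,k) ∈ {(0,0), (0,1), (0,2)} is det [[0, 16, 4], [-6, 2, 6], [-4, -4, -4]] = -640 ≠ 0, so this unfolding has rank ≥ 3; CP rank is at least every unfolding rank, so rank(T) ≥ 3. (This is only a lower bound: in general the CP rank may exceed every unfolding rank, so we still need to exhibit 3 rank-1 terms summing to T.)
Upper bound: T is a sum of 3 rank-1 terms, T = [1, 1, -1] ⊗ [2, -1, -2] ⊗ [2, 4, 0] + [2, 0, -1] ⊗ [2, 1, 2] ⊗ [0, 1, -1] + [2, 1, -1] ⊗ [1, 1, 0] ⊗ [-2, 2, 4] (written with every a and b primitive with positive leading entry and the scale carried by c; CP decompositions are not unique, and this one is verified by expanding entrywise), so rank(T) ≤ 3.
These bounds meet, so rank(T) = 3.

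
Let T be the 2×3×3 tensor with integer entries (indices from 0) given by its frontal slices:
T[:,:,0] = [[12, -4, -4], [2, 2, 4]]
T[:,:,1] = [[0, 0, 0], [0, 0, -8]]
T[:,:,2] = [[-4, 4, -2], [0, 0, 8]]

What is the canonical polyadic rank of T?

3

Lower bound: the mode-2 unfolding of T (rows indexed by j, columns by (i,k) = (0,0), (0,1), (0,2), (1,0), (1,1), (1,2)) is [[12, 0, -4, 2, 0, 0], [-4, 0, 4, 2, 0, 0], [-4, 0, -2, 4, -8, 8]].
There the 3×3 minor on rows j ∈ {0, 1, 2}, columns (i,k) ∈ {(0,0), (0,2), (1,0)} is det [[12, -4, 2], [-4, 4, 2], [-4, -2, 4]] = 256 ≠ 0, so this unfolding has rank ≥ 3; CP rank is at least every unfolding rank, so rank(T) ≥ 3. (Unfolding ranks only ever bound the CP rank from below — rank(T) can be strictly larger than all of them — so the matching upper bound has to come from an explicit 3-term decomposition.)
Upper bound: T is a sum of 3 rank-1 terms, T = (0, 1) ⊗ (0, 0, 1) ⊗ (8, -8, 8) + (1, 0) ⊗ (2, -2, 1) ⊗ (4, 0, -2) + (2, 1) ⊗ (1, 1, -2) ⊗ (2, 0, 0) (written with every a and b primitive with positive leading entry and the scale carried by c; CP decompositions are not unique, and this one is verified by expanding entrywise), so rank(T) ≤ 3.
These bounds meet, so rank(T) = 3.
Check entry T[1,1,2] = 0: (1)·(0)·(8) + (0)·(-2)·(-2) + (1)·(1)·(0) = 0.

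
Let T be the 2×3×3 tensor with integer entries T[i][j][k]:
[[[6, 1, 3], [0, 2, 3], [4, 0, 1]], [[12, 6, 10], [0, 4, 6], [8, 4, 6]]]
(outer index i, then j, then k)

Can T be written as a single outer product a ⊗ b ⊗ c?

No

The mode-2 unfolding of T (rows indexed by j, columns by (i,k) = (0,0), (0,1), (0,2), (1,0), (1,1), (1,2)) is [[6, 1, 3, 12, 6, 10], [0, 2, 3, 0, 4, 6], [4, 0, 1, 8, 4, 6]].
There the 3×3 minor on rows j ∈ {0, 1, 2}, columns (i,k) ∈ {(0,0), (0,1), (1,1)} is det [[6, 1, 6], [0, 2, 4], [4, 0, 4]] = 16 ≠ 0, so this unfolding has rank ≥ 3; CP rank is at least every unfolding rank, so rank(T) ≥ 3.
In particular rank(T) ≥ 3 > 1, so T is not rank-1.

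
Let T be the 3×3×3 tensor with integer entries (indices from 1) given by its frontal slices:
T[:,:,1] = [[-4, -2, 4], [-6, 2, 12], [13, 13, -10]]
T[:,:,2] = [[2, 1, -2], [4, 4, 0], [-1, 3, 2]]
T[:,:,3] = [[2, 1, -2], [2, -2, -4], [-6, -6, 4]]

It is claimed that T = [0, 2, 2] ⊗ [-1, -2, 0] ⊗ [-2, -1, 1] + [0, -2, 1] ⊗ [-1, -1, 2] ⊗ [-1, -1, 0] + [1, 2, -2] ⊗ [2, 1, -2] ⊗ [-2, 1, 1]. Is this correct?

Yes

Reconstruct entrywise from the claimed factors. For example, T[2,1,1] = -6 and Σₗ aₗ[2]bₗ[1]cₗ[1] = (2)·(-1)·(-2) + (-2)·(-1)·(-1) + (2)·(2)·(-2) = -6; checking all 27 entries, every one matches. The claim holds.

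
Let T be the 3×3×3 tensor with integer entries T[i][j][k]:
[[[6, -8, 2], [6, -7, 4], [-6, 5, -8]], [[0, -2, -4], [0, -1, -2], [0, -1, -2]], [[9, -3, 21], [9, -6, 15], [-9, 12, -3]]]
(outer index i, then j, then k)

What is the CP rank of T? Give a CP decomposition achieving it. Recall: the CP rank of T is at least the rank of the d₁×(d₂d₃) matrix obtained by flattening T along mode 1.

rank(T) = 2

Lower bound: the mode-2 unfolding of T (rows indexed by j, columns by (i,k) = (0,0), (0,1), (0,2), (1,0), (1,1), (1,2), (2,0), (2,1), (2,2)) is [[6, -8, 2, 0, -2, -4, 9, -3, 21], [6, -7, 4, 0, -1, -2, 9, -6, 15], [-6, 5, -8, 0, -1, -2, -9, 12, -3]].
There the 2×2 minor on rows j ∈ {0, 1}, columns (i,k) ∈ {(0,0), (0,1)} is det [[6, -8], [6, -7]] = 6 ≠ 0, so this unfolding has rank ≥ 2; CP rank is at least every unfolding rank, so rank(T) ≥ 2. (This is only a lower bound: in general the CP rank may exceed every unfolding rank, so we still need to exhibit 2 rank-1 terms summing to T.)
Upper bound — finding two terms. Write S_k = T[:,:,k] for the frontal slices: S₀ = [[6, 6, -6], [0, 0, 0], [9, 9, -9]], S₁ = [[-8, -7, 5], [-2, -1, -1], [-3, -6, 12]], S₂ = [[2, 4, -8], [-4, -2, -2], [21, 15, -3]].
If T = a₁ ∘ b₁ ∘ c₁ + a₂ ∘ b₂ ∘ c₂ then each S_k = c₁[k]·a₁b₁ᵀ + c₂[k]·a₂b₂ᵀ. S₀ and S₁ are linearly independent, so a₁b₁ᵀ and a₂b₂ᵀ must span the same plane of matrices: they are the rank-1 matrices of the form x·S₀ + y·S₁.
The 2×2 minor of x·S₀ + y·S₁ on rows {0,1}, columns {0,1} is 6·xy − 6·y² = 6·(x − y)(y), vanishing at (x:y) = (1:1) and (1:0).
M₁ = S₀ + S₁ = [[-2, -1, -1], [-2, -1, -1], [6, 3, 3]] = −[1, 1, -3][2, 1, 1]ᵀ and M₂ = S₀ = [[6, 6, -6], [0, 0, 0], [9, 9, -9]] = 3·[2, 0, 3][1, 1, -1]ᵀ, so take a₁ = [1, 1, -3], b₁ = [2, 1, 1], a₂ = [2, 0, 3], b₂ = [1, 1, -1].
Each slice is an integer combination of E₁ = a₁b₁ᵀ and E₂ = a₂b₂ᵀ: S₀ = 3·E₂, S₁ = −E₁ − 3·E₂, S₂ = −2·E₁ + 3·E₂; reading off coefficients, c₁ = [0, -1, -2] and c₂ = [3, -3, 3].
Hence T = [1, 1, -3] ∘ [2, 1, 1] ∘ [0, -1, -2] + [2, 0, 3] ∘ [1, 1, -1] ∘ [3, -3, 3], so rank(T) ≤ 2.
These bounds meet, so rank(T) = 2.
Check entry T[2,2,1] = 12: (-3)·(1)·(-1) + (3)·(-1)·(-3) = 12.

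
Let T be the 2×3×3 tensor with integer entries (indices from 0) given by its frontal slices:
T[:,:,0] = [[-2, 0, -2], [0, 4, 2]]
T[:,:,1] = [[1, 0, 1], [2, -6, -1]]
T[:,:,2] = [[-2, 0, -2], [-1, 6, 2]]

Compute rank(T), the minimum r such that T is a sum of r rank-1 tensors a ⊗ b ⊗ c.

2

Lower bound: the mode-2 unfolding of T (rows indexed by j, columns by (i,k) = (0,0), (0,1), (0,2), (1,0), (1,1), (1,2)) is [[-2, 1, -2, 0, 2, -1], [0, 0, 0, 4, -6, 6], [-2, 1, -2, 2, -1, 2]].
There the 2×2 minor on rows j ∈ {0, 1}, columns (i,k) ∈ {(0,0), (1,0)} is det [[-2, 0], [0, 4]] = -8 ≠ 0, so this unfolding has rank ≥ 2; CP rank is at least every unfolding rank, so rank(T) ≥ 2. (This is only a lower bound: in general the CP rank may exceed every unfolding rank, so we still need to exhibit 2 rank-1 terms summing to T.)
Upper bound — finding two terms. Write S_k = T[:,:,k] for the frontal slices: S₀ = [[-2, 0, -2], [0, 4, 2]], S₁ = [[1, 0, 1], [2, -6, -1]], S₂ = [[-2, 0, -2], [-1, 6, 2]].
If T = a₁ ⊗ b₁ ⊗ c₁ + a₂ ⊗ b₂ ⊗ c₂ then each S_k = c₁[k]·a₁b₁ᵀ + c₂[k]·a₂b₂ᵀ. S₀ and S₁ are linearly independent, so a₁b₁ᵀ and a₂b₂ᵀ must span the same plane of matrices: they are the rank-1 matrices of the form x·S₀ + y·S₁.
The 2×2 minor of x·S₀ + y·S₁ on rows {0,1}, columns {0,1} is −8·x² + 16·xy − 6·y² = (-2)·(2·x − 3·y)(2·x − y), vanishing at (x:y) = (3:2) and (1:2).
M₁ = 3·S₀ + 2·S₁ = [[-4, 0, -4], [4, 0, 4]] = (-4)·[1, -1][1, 0, 1]ᵀ and M₂ = S₀ + 2·S₁ = [[0, 0, 0], [4, -8, 0]] = 4·[0, 1][1, -2, 0]ᵀ, so take a₁ = [1, -1], b₁ = [1, 0, 1], a₂ = [0, 1], b₂ = [1, -2, 0].
Each slice is an integer combination of E₁ = a₁b₁ᵀ and E₂ = a₂b₂ᵀ: S₀ = −2·E₁ − 2·E₂, S₁ = E₁ + 3·E₂, S₂ = −2·E₁ − 3·E₂; reading off coefficients, c₁ = [-2, 1, -2] and c₂ = [-2, 3, -3].
Hence T = [1, -1] ⊗ [1, 0, 1] ⊗ [-2, 1, -2] + [0, 1] ⊗ [1, -2, 0] ⊗ [-2, 3, -3], so rank(T) ≤ 2.
These bounds meet, so rank(T) = 2.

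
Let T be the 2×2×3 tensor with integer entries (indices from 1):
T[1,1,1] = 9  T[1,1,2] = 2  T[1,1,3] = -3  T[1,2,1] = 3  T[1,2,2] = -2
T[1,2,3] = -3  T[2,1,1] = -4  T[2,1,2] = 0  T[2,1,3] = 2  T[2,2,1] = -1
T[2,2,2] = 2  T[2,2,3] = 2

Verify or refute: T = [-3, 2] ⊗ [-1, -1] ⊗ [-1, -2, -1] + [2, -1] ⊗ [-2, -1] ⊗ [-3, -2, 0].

Reconstruct entrywise from the claimed factors. For example, T[2,1,3] = 2 and Σₗ aₗ[2]bₗ[1]cₗ[3] = (2)·(-1)·(-1) + (-1)·(-2)·(0) = 2; checking all 12 entries, every one matches. The claim holds.

Yes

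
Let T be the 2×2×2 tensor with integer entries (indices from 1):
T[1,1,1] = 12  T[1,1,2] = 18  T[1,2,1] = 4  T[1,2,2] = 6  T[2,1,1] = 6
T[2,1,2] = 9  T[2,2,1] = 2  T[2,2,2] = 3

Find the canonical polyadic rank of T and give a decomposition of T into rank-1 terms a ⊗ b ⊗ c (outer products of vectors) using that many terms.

Lower bound: T ≠ 0 (e.g. T[1,1,1] = 12), so rank(T) ≥ 1.
Upper bound: if T = a ⊗ b ⊗ c then every fibre of T is a multiple of the corresponding factor, so read the factors off the fibres through the nonzero entry T[1,1,1] = 12.
The mode-1 fibre T[:,1,1] = [12, 6] gives a = [2, 1] (primitive direction); the mode-2 fibre T[1,:,1] = [12, 4] gives b = [3, 1]; then c[k] = T[1,1,k] / (a[1]·b[1]) = [12, 18] / 6 = [2, 3].
Expanding [2, 1] ⊗ [3, 1] ⊗ [2, 3] reproduces all 8 entries of T, so T = [2, 1] ⊗ [3, 1] ⊗ [2, 3] and rank(T) ≤ 1.
These bounds meet, so rank(T) = 1.
Check entry T[1,2,1] = 4: (2)·(1)·(2) = 4.

rank(T) = 1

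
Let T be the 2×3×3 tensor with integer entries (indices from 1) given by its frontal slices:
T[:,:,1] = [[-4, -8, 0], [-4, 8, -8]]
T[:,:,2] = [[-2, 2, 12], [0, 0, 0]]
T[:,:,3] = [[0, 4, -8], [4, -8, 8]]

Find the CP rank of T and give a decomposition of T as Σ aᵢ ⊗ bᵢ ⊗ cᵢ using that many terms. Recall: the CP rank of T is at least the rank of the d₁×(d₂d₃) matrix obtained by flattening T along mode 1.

Lower bound: the mode-3 unfolding of T (rows indexed by k, columns by (i,j) = (1,1), (1,2), (1,3), (2,1), (2,2), (2,3)) is [[-4, -8, 0, -4, 8, -8], [-2, 2, 12, 0, 0, 0], [0, 4, -8, 4, -8, 8]].
There the 3×3 minor on rows k ∈ {1, 2, 3}, columns (i,j) ∈ {(1,1), (1,2), (1,3)} is det [[-4, -8, 0], [-2, 2, 12], [0, 4, -8]] = 384 ≠ 0, so this unfolding has rank ≥ 3; CP rank is at least every unfolding rank, so rank(T) ≥ 3. (Flattening ranks never certify an upper bound on CP rank; for that we must actually write T with 3 rank-1 terms.)
Upper bound: T is a sum of 3 rank-1 terms, T = (1, -2) ⊗ (1, -2, 2) ⊗ (2, 0, -2) + (1, 0) ⊗ (1, 0, -2) ⊗ (-2, -4, 2) + (1, 0) ⊗ (1, 1, 2) ⊗ (-4, 2, 0) (written with every a and b primitive with positive leading entry and the scale carried by c; CP decompositions are not unique, and this one is verified by expanding entrywise), so rank(T) ≤ 3.
These bounds meet, so rank(T) = 3.
Check entry T[1,3,1] = 0: (1)·(2)·(2) + (1)·(-2)·(-2) + (1)·(2)·(-4) = 0.

rank(T) = 3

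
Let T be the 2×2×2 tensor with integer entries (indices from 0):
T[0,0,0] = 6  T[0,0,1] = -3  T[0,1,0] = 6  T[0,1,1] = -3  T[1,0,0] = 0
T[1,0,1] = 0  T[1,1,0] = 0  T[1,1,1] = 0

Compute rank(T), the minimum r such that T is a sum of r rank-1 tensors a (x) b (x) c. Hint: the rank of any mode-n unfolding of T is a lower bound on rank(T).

1

Lower bound: T ≠ 0 (e.g. T[0,0,0] = 6), so rank(T) ≥ 1.
Upper bound: if T = a (x) b (x) c then every fibre of T is a multiple of the corresponding factor, so read the factors off the fibres through the nonzero entry T[0,0,0] = 6.
The mode-1 fibre T[:,0,0] = [6, 0] gives a = [1, 0] (primitive direction); the mode-2 fibre T[0,:,0] = [6, 6] gives b = [1, 1]; then c[k] = T[0,0,k] / (a[0]·b[0]) = [6, -3] / 1 = [6, -3].
Expanding [1, 0] (x) [1, 1] (x) [6, -3] reproduces all 8 entries of T, so T = [1, 0] (x) [1, 1] (x) [6, -3] and rank(T) ≤ 1.
These bounds meet, so rank(T) = 1.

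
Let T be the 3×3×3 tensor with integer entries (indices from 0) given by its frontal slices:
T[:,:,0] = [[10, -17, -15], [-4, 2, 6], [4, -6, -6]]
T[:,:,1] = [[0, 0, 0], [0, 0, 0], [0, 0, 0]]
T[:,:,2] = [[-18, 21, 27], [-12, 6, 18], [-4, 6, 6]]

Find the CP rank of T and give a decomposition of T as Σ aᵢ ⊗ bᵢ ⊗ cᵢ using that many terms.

Lower bound: the mode-1 unfolding of T (rows indexed by i, columns by (j,k) = (0,0), (0,1), (0,2), (1,0), (1,1), (1,2), (2,0), (2,1), (2,2)) is [[10, 0, -18, -17, 0, 21, -15, 0, 27], [-4, 0, -12, 2, 0, 6, 6, 0, 18], [4, 0, -4, -6, 0, 6, -6, 0, 6]].
There the 2×2 minor on rows i ∈ {0, 1}, columns (j,k) ∈ {(0,0), (0,2)} is det [[10, -18], [-4, -12]] = -192 ≠ 0, so this unfolding has rank ≥ 2; CP rank is at least every unfolding rank, so rank(T) ≥ 2. (Flattening ranks never certify an upper bound on CP rank; for that we must actually write T with 2 rank-1 terms.)
Upper bound — finding two terms. Write S_k = T[:,:,k] for the frontal slices: S₀ = [[10, -17, -15], [-4, 2, 6], [4, -6, -6]], S₁ = [[0, 0, 0], [0, 0, 0], [0, 0, 0]], S₂ = [[-18, 21, 27], [-12, 6, 18], [-4, 6, 6]].
If T = a₁ ⊗ b₁ ⊗ c₁ + a₂ ⊗ b₂ ⊗ c₂ then each S_k = c₁[k]·a₁b₁ᵀ + c₂[k]·a₂b₂ᵀ. S₀ and S₂ are linearly independent, so a₁b₁ᵀ and a₂b₂ᵀ must span the same plane of matrices: they are the rank-1 matrices of the form x·S₀ + y·S₂.
The 2×2 minor of x·S₀ + y·S₂ on rows {0,1}, columns {0,1} is −48·x² − 96·xy + 144·y² = (-48)·(x + 3·y)(x − y), vanishing at (x:y) = (3:-1) and (1:1).
M₁ = 3·S₀ − S₂ = [[48, -72, -72], [0, 0, 0], [16, -24, -24]] = 8·[3, 0, 1][2, -3, -3]ᵀ and M₂ = S₀ + S₂ = [[-8, 4, 12], [-16, 8, 24], [0, 0, 0]] = (-4)·[1, 2, 0][2, -1, -3]ᵀ, so take a₁ = [3, 0, 1], b₁ = [2, -3, -3], a₂ = [1, 2, 0], b₂ = [2, -1, -3].
Each slice is an integer combination of E₁ = a₁b₁ᵀ and E₂ = a₂b₂ᵀ: S₀ = 2·E₁ − E₂, S₁ = 0, S₂ = −2·E₁ − 3·E₂; reading off coefficients, c₁ = [2, 0, -2] and c₂ = [-1, 0, -3].
Hence T = [3, 0, 1] ⊗ [2, -3, -3] ⊗ [2, 0, -2] + [1, 2, 0] ⊗ [2, -1, -3] ⊗ [-1, 0, -3], so rank(T) ≤ 2.
These bounds meet, so rank(T) = 2.
Check entry T[1,1,1] = 0: (0)·(-3)·(0) + (2)·(-1)·(0) = 0.

rank(T) = 2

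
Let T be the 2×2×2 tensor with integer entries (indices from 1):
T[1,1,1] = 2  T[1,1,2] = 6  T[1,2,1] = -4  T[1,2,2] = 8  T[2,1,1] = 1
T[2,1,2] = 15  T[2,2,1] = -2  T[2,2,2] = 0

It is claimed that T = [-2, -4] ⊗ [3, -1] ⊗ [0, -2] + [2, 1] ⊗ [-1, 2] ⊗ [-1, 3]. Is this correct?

No

Reconstruct entry (2,1,2) from the claimed factors: Σₗ aₗ[2]bₗ[1]cₗ[2] = (-4)·(3)·(-2) + (1)·(-1)·(3) = 21, but T[2,1,2] = 15. The claim is false.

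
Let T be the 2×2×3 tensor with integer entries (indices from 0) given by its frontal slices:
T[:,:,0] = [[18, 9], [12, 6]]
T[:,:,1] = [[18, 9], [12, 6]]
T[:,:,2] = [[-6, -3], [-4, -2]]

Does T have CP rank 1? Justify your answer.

If T = a ⊗ b ⊗ c then every fibre of T is a multiple of the corresponding factor, so read the factors off the fibres through the nonzero entry T[0,0,0] = 18.
The mode-1 fibre T[:,0,0] = [18, 12] gives a = (3, 2) (primitive direction); the mode-2 fibre T[0,:,0] = [18, 9] gives b = (2, 1); then c[k] = T[0,0,k] / (a[0]·b[0]) = [18, 18, -6] / 6 = (3, 3, -1).
Expanding (3, 2) ⊗ (2, 1) ⊗ (3, 3, -1) reproduces all 12 entries of T, so T = (3, 2) ⊗ (2, 1) ⊗ (3, 3, -1) and rank(T) ≤ 1.
Equivalently every frontal slice T[:,:,k] is c[k] times the rank-1 matrix (3, 2) ⊗ (2, 1). So T has rank 1 (it is nonzero).

Yes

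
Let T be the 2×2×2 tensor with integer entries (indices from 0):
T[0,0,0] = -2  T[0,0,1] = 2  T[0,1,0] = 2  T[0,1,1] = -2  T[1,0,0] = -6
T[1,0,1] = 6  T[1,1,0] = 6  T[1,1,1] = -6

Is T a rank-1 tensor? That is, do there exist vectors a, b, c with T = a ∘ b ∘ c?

If T = a ∘ b ∘ c then every fibre of T is a multiple of the corresponding factor, so read the factors off the fibres through the nonzero entry T[0,0,0] = -2.
The mode-1 fibre T[:,0,0] = [-2, -6] gives a = [1, 3] (primitive direction); the mode-2 fibre T[0,:,0] = [-2, 2] gives b = [1, -1]; then c[k] = T[0,0,k] / (a[0]·b[0]) = [-2, 2] / 1 = [-2, 2].
Expanding [1, 3] ∘ [1, -1] ∘ [-2, 2] reproduces all 8 entries of T, so T = [1, 3] ∘ [1, -1] ∘ [-2, 2] and rank(T) ≤ 1.
Equivalently every frontal slice T[:,:,k] is c[k] times the rank-1 matrix [1, 3] ∘ [1, -1]. So T has rank 1 (it is nonzero).

Yes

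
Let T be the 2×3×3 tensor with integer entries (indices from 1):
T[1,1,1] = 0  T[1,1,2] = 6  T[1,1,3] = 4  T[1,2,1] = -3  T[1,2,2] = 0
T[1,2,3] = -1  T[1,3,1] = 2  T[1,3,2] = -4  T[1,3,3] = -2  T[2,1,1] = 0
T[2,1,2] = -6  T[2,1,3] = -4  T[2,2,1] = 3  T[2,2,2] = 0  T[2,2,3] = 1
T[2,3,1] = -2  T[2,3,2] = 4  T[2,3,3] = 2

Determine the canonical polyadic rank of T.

2

Lower bound: the mode-3 unfolding of T (rows indexed by k, columns by (i,j) = (1,1), (1,2), (1,3), (2,1), (2,2), (2,3)) is [[0, -3, 2, 0, 3, -2], [6, 0, -4, -6, 0, 4], [4, -1, -2, -4, 1, 2]].
There the 2×2 minor on rows k ∈ {1, 2}, columns (i,j) ∈ {(1,1), (1,2)} is det [[0, -3], [6, 0]] = 18 ≠ 0, so this unfolding has rank ≥ 2; CP rank is at least every unfolding rank, so rank(T) ≥ 2. (Flattening ranks never certify an upper bound on CP rank; for that we must actually write T with 2 rank-1 terms.)
Upper bound — finding two terms. Every mode-1 slice of T is a multiple of one matrix: T[i,:,:] = a[i]·M with a = (1, -1) and M = [[0, 6, 4], [-3, 0, -1], [2, -4, -2]] (rows indexed by j, columns by k). So it suffices to write M as a sum of two rank-1 matrices.
The columns of M satisfy (column 1) = −2·(column 2) + 3·(column 3), so splitting by columns, M = (6, 0, -4)(-2, 1, 0)ᵀ + (4, -1, -2)(3, 0, 1)ᵀ.
Hence T = (1, -1) ⊗ (6, 0, -4) ⊗ (-2, 1, 0) + (1, -1) ⊗ (4, -1, -2) ⊗ (3, 0, 1), so rank(T) ≤ 2.
These bounds meet, so rank(T) = 2.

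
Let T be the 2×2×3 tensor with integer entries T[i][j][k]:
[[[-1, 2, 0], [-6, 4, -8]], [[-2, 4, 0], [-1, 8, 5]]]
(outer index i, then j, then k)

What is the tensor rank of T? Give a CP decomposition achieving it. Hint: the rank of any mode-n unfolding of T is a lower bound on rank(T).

rank(T) = 3

Lower bound: in the mode-3 unfolding of T (rows indexed by k, columns by (i,j)) the 3×3 minor on rows k ∈ {0, 1, 2}, columns (i,j) ∈ {(0,0), (0,1), (1,1)} is det [[-1, -6, -1], [2, 4, 8], [0, -8, 5]] = -8 ≠ 0, so that unfolding has rank ≥ 3 and hence rank(T) ≥ 3 (CP rank is at least every unfolding rank, though it can be larger).
Upper bound: T is a sum of 3 rank-1 terms, T = (0, 1) (x) (0, 1) (x) (1, 0, 1) + (1, 2) (x) (1, 2) (x) (-1, 2, 0) + (2, -1) (x) (0, 1) (x) (-2, 0, -4) (written with every a and b primitive with positive leading entry and the scale carried by c; CP decompositions are not unique, and this one is verified by expanding entrywise), so rank(T) ≤ 3.
These bounds meet, so rank(T) = 3.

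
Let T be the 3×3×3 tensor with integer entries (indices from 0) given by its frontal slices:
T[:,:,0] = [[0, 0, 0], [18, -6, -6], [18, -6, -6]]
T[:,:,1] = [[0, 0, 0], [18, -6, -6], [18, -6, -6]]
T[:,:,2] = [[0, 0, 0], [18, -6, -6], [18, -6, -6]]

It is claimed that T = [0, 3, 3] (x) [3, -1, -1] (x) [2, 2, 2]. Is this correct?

Reconstruct entrywise from the claimed factors. For example, T[0,0,0] = 0 and Σₗ aₗ[0]bₗ[0]cₗ[0] = (0)·(3)·(2) = 0; checking all 27 entries, every one matches. The claim holds.

Yes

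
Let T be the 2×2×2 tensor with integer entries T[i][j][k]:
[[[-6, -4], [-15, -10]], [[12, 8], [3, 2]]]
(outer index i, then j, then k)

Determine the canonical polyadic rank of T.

Lower bound: the mode-2 unfolding of T (rows indexed by j, columns by (i,k) = (0,0), (0,1), (1,0), (1,1)) is [[-6, -4, 12, 8], [-15, -10, 3, 2]].
There the 2×2 minor on rows j ∈ {0, 1}, columns (i,k) ∈ {(0,0), (1,0)} is det [[-6, 12], [-15, 3]] = 162 ≠ 0, so this unfolding has rank ≥ 2; CP rank is at least every unfolding rank, so rank(T) ≥ 2. (Unfolding ranks only ever bound the CP rank from below — rank(T) can be strictly larger than all of them — so the matching upper bound has to come from an explicit 2-term decomposition.)
Upper bound — finding two terms. Every mode-3 slice of T is a multiple of one matrix: T[:,:,k] = c[k]·M with c = [3, 2] and M = [[-2, -5], [4, 1]] (rows indexed by i, columns by j). So it suffices to write M as a sum of two rank-1 matrices.
Splitting M by its rows (i = 0, 1), M = [1, 0][-2, -5]ᵀ + [0, 1][4, 1]ᵀ.
Hence T = [1, 0] ⊗ [-2, -5] ⊗ [3, 2] + [0, 1] ⊗ [4, 1] ⊗ [3, 2], so rank(T) ≤ 2.
These bounds meet, so rank(T) = 2.

2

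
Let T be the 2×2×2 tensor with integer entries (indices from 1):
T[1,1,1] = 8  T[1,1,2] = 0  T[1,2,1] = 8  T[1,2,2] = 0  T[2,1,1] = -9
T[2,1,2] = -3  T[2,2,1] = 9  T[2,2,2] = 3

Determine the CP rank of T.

Lower bound: the mode-2 unfolding of T (rows indexed by j, columns by (i,k) = (1,1), (1,2), (2,1), (2,2)) is [[8, 0, -9, -3], [8, 0, 9, 3]].
There the 2×2 minor on rows j ∈ {1, 2}, columns (i,k) ∈ {(1,1), (2,1)} is det [[8, -9], [8, 9]] = 144 ≠ 0, so this unfolding has rank ≥ 2; CP rank is at least every unfolding rank, so rank(T) ≥ 2. (Flattening ranks never certify an upper bound on CP rank; for that we must actually write T with 2 rank-1 terms.)
Upper bound — finding two terms. Write S_k = T[:,:,k] for the frontal slices: S₁ = [[8, 8], [-9, 9]], S₂ = [[0, 0], [-3, 3]].
If T = a₁ ∘ b₁ ∘ c₁ + a₂ ∘ b₂ ∘ c₂ then each S_k = c₁[k]·a₁b₁ᵀ + c₂[k]·a₂b₂ᵀ. S₁ and S₂ are linearly independent, so a₁b₁ᵀ and a₂b₂ᵀ must span the same plane of matrices: they are the rank-1 matrices of the form x·S₁ + y·S₂.
det(x·S₁ + y·S₂) is 144·x² + 48·xy = 48·(3·x + y)(x), vanishing at (x:y) = (1:-3) and (0:1).
M₁ = S₁ − 3·S₂ = [[8, 8], [0, 0]] = 8·[1, 0][1, 1]ᵀ and M₂ = S₂ = [[0, 0], [-3, 3]] = (-3)·[0, 1][1, -1]ᵀ, so take a₁ = [1, 0], b₁ = [1, 1], a₂ = [0, 1], b₂ = [1, -1].
Each slice is an integer combination of E₁ = a₁b₁ᵀ and E₂ = a₂b₂ᵀ: S₁ = 8·E₁ − 9·E₂, S₂ = −3·E₂; reading off coefficients, c₁ = [8, 0] and c₂ = [-9, -3].
Hence T = [1, 0] ∘ [1, 1] ∘ [8, 0] + [0, 1] ∘ [1, -1] ∘ [-9, -3], so rank(T) ≤ 2.
These bounds meet, so rank(T) = 2.

2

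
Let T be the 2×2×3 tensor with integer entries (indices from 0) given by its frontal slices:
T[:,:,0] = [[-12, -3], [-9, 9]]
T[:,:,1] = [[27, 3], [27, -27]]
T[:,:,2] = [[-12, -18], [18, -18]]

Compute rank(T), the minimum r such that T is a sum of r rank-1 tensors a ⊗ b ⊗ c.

2

Lower bound: in the mode-2 unfolding of T (rows indexed by j, columns by (i,k)) the 2×2 minor on rows j ∈ {0, 1}, columns (i,k) ∈ {(0,0), (0,1)} is det [[-12, 27], [-3, 3]] = 45 ≠ 0, so that unfolding has rank ≥ 2 and hence rank(T) ≥ 2 (CP rank is at least every unfolding rank, though it can be larger).
Upper bound: with S_k = T[:,:,k], the two rank-1 terms a₁b₁ᵀ, a₂b₂ᵀ are the rank-1 members of the pencil x·S₀ + y·S₁.
det(x·S₀ + y·S₁) is −135·x² + 675·xy − 810·y² = (-135)·(x − 3·y)(x − 2·y), vanishing at (x:y) = (3:1) and (2:1).
M₁ = 3·S₀ + S₁ = [[-9, -6], [0, 0]] = (-3)·(1, 0)(3, 2)ᵀ and M₂ = 2·S₀ + S₁ = [[3, -3], [9, -9]] = 3·(1, 3)(1, -1)ᵀ, so take a₁ = (1, 0), b₁ = (3, 2), a₂ = (1, 3), b₂ = (1, -1).
Each slice is an integer combination of E₁ = a₁b₁ᵀ and E₂ = a₂b₂ᵀ: S₀ = −3·E₁ − 3·E₂, S₁ = 6·E₁ + 9·E₂, S₂ = −6·E₁ + 6·E₂; reading off coefficients, c₁ = (-3, 6, -6) and c₂ = (-3, 9, 6).
Hence T = (1, 0) ⊗ (3, 2) ⊗ (-3, 6, -6) + (1, 3) ⊗ (1, -1) ⊗ (-3, 9, 6), so rank(T) ≤ 2.
These bounds meet, so rank(T) = 2.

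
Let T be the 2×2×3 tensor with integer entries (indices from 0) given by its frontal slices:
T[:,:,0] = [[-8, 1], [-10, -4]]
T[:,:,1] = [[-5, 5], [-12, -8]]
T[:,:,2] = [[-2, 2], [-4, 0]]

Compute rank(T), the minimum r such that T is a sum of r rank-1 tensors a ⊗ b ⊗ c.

3

Lower bound: the mode-3 unfolding of T (rows indexed by k, columns by (i,j) = (0,0), (0,1), (1,0), (1,1)) is [[-8, 1, -10, -4], [-5, 5, -12, -8], [-2, 2, -4, 0]].
There the 3×3 minor on rows k ∈ {0, 1, 2}, columns (i,j) ∈ {(0,0), (0,1), (1,0)} is det [[-8, 1, -10], [-5, 5, -12], [-2, 2, -4]] = -28 ≠ 0, so this unfolding has rank ≥ 3; CP rank is at least every unfolding rank, so rank(T) ≥ 3. (Flattening ranks never certify an upper bound on CP rank; for that we must actually write T with 3 rank-1 terms.)
Upper bound: T is a sum of 3 rank-1 terms, T = [1, -2] ⊗ [1, 2] ⊗ [1, 2, 0] + [1, 0] ⊗ [1, 1] ⊗ [-1, 1, 2] + [1, 1] ⊗ [1, 0] ⊗ [-8, -8, -4] (written with every a and b primitive with positive leading entry and the scale carried by c; CP decompositions are not unique, and this one is verified by expanding entrywise), so rank(T) ≤ 3.
These bounds meet, so rank(T) = 3.
Check entry T[0,0,2] = -2: (1)·(1)·(0) + (1)·(1)·(2) + (1)·(1)·(-4) = -2.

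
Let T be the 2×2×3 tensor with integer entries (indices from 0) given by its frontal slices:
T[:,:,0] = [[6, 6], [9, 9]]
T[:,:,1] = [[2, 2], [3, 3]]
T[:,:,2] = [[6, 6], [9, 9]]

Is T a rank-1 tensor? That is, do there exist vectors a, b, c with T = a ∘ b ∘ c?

If T = a ∘ b ∘ c then every fibre of T is a multiple of the corresponding factor, so read the factors off the fibres through the nonzero entry T[0,0,0] = 6.
The mode-1 fibre T[:,0,0] = [6, 9] gives a = [2, 3] (primitive direction); the mode-2 fibre T[0,:,0] = [6, 6] gives b = [1, 1]; then c[k] = T[0,0,k] / (a[0]·b[0]) = [6, 2, 6] / 2 = [3, 1, 3].
Expanding [2, 3] ∘ [1, 1] ∘ [3, 1, 3] reproduces all 12 entries of T, so T = [2, 3] ∘ [1, 1] ∘ [3, 1, 3] and rank(T) ≤ 1.
Equivalently every frontal slice T[:,:,k] is c[k] times the rank-1 matrix [2, 3] ∘ [1, 1]. So T has rank 1 (it is nonzero).

Yes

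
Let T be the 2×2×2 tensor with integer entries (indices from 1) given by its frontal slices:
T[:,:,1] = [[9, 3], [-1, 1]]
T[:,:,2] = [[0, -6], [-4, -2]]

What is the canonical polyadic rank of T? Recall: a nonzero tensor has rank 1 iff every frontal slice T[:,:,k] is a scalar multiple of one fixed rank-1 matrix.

2

Lower bound: the mode-1 unfolding of T (rows indexed by i, columns by (j,k) = (1,1), (1,2), (2,1), (2,2)) is [[9, 0, 3, -6], [-1, -4, 1, -2]].
There the 2×2 minor on rows i ∈ {1, 2}, columns (j,k) ∈ {(1,1), (1,2)} is det [[9, 0], [-1, -4]] = -36 ≠ 0, so this unfolding has rank ≥ 2; CP rank is at least every unfolding rank, so rank(T) ≥ 2. (This is only a lower bound: in general the CP rank may exceed every unfolding rank, so we still need to exhibit 2 rank-1 terms summing to T.)
Upper bound — finding two terms. Write S_k = T[:,:,k] for the frontal slices: S₁ = [[9, 3], [-1, 1]], S₂ = [[0, -6], [-4, -2]].
If T = a₁ (x) b₁ (x) c₁ + a₂ (x) b₂ (x) c₂ then each S_k = c₁[k]·a₁b₁ᵀ + c₂[k]·a₂b₂ᵀ. S₁ and S₂ are linearly independent, so a₁b₁ᵀ and a₂b₂ᵀ must span the same plane of matrices: they are the rank-1 matrices of the form x·S₁ + y·S₂.
det(x·S₁ + y·S₂) is 12·x² − 12·xy − 24·y² = 12·(x − 2·y)(x + y), vanishing at (x:y) = (2:1) and (1:-1).
M₁ = 2·S₁ + S₂ = [[18, 0], [-6, 0]] = 6·[3, -1][1, 0]ᵀ and M₂ = S₁ − S₂ = [[9, 9], [3, 3]] = 3·[3, 1][1, 1]ᵀ, so take a₁ = [3, -1], b₁ = [1, 0], a₂ = [3, 1], b₂ = [1, 1].
Each slice is an integer combination of E₁ = a₁b₁ᵀ and E₂ = a₂b₂ᵀ: S₁ = 2·E₁ + E₂, S₂ = 2·E₁ − 2·E₂; reading off coefficients, c₁ = [2, 2] and c₂ = [1, -2].
Hence T = [3, -1] (x) [1, 0] (x) [2, 2] + [3, 1] (x) [1, 1] (x) [1, -2], so rank(T) ≤ 2.
These bounds meet, so rank(T) = 2.
Check entry T[2,2,1] = 1: (-1)·(0)·(2) + (1)·(1)·(1) = 1.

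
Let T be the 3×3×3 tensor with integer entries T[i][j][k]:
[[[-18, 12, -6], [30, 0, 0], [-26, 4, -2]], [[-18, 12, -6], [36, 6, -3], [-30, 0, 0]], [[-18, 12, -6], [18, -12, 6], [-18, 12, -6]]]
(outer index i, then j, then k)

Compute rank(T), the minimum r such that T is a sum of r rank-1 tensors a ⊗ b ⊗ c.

2

Lower bound: in the mode-1 unfolding of T (rows indexed by i, columns by (j,k)) the 2×2 minor on rows i ∈ {0, 1}, columns (j,k) ∈ {(0,0), (1,0)} is det [[-18, 30], [-18, 36]] = -108 ≠ 0, so that unfolding has rank ≥ 2 and hence rank(T) ≥ 2 (CP rank is at least every unfolding rank, though it can be larger).
Upper bound: with S_k = T[:,:,k], the two rank-1 terms a₁b₁ᵀ, a₂b₂ᵀ are the rank-1 members of the pencil x·S₀ + y·S₁.
The 2×2 minor of x·S₀ + y·S₁ on rows {0,1}, columns {0,1} is −108·x² − 36·xy + 72·y² = (-36)·(3·x − 2·y)(x + y), vanishing at (x:y) = (2:3) and (1:-1).
M₁ = 2·S₀ + 3·S₁ = [[0, 60, -40], [0, 90, -60], [0, 0, 0]] = 10·[2, 3, 0][0, 3, -2]ᵀ and M₂ = S₀ − S₁ = [[-30, 30, -30], [-30, 30, -30], [-30, 30, -30]] = (-30)·[1, 1, 1][1, -1, 1]ᵀ, so take a₁ = [2, 3, 0], b₁ = [0, 3, -2], a₂ = [1, 1, 1], b₂ = [1, -1, 1].
Each slice is an integer combination of E₁ = a₁b₁ᵀ and E₂ = a₂b₂ᵀ: S₀ = 2·E₁ − 18·E₂, S₁ = 2·E₁ + 12·E₂, S₂ = −E₁ − 6·E₂; reading off coefficients, c₁ = [2, 2, -1] and c₂ = [-18, 12, -6].
Hence T = [2, 3, 0] ⊗ [0, 3, -2] ⊗ [2, 2, -1] + [1, 1, 1] ⊗ [1, -1, 1] ⊗ [-18, 12, -6], so rank(T) ≤ 2.
These bounds meet, so rank(T) = 2.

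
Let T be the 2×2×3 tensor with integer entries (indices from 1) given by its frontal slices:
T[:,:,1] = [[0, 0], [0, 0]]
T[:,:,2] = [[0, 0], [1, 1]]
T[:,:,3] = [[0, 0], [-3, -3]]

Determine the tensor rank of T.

1

Lower bound: T ≠ 0 (e.g. T[2,1,2] = 1), so rank(T) ≥ 1.
Upper bound: the mode-1 fibre T[:,1,2] = [0, 1] gives a = (0, 1) (primitive direction); the mode-2 fibre T[2,:,2] = [1, 1] gives b = (1, 1); then c[k] = T[2,1,k] / (a[2]·b[1]) = [0, 1, -3] / 1 = (0, 1, -3).
Expanding (0, 1) ⊗ (1, 1) ⊗ (0, 1, -3) reproduces all 12 entries of T, so T = (0, 1) ⊗ (1, 1) ⊗ (0, 1, -3) and rank(T) ≤ 1.
These bounds meet, so rank(T) = 1.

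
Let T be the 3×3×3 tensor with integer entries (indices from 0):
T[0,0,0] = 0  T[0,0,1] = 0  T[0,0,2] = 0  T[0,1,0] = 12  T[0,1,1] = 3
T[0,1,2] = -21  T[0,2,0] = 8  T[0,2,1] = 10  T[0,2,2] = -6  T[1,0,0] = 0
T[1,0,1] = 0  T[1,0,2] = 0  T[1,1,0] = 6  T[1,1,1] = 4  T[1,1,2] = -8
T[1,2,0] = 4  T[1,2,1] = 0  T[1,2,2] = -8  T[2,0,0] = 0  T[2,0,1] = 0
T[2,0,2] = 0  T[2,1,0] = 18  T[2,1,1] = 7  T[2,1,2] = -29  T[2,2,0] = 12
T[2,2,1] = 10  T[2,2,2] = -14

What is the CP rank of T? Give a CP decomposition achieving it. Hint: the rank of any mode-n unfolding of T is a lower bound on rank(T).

Lower bound: in the mode-1 unfolding of T (rows indexed by i, columns by (j,k)) the 2×2 minor on rows i ∈ {0, 1}, columns (j,k) ∈ {(1,0), (1,1)} is det [[12, 3], [6, 4]] = 30 ≠ 0, so that unfolding has rank ≥ 2 and hence rank(T) ≥ 2 (CP rank is at least every unfolding rank, though it can be larger).
Upper bound: with S_k = T[:,:,k], the two rank-1 terms a₁b₁ᵀ, a₂b₂ᵀ are the rank-1 members of the pencil x·S₀ + y·S₁.
The 2×2 minor of x·S₀ + y·S₁ on rows {0,1}, columns {1,2} is −80·xy − 40·y² = (-40)·(y)(2·x + y), vanishing at (x:y) = (1:0) and (1:-2).
M₁ = S₀ = [[0, 12, 8], [0, 6, 4], [0, 18, 12]] = 2·[2, 1, 3][0, 3, 2]ᵀ and M₂ = S₀ − 2·S₁ = [[0, 6, -12], [0, -2, 4], [0, 4, -8]] = 2·[3, -1, 2][0, 1, -2]ᵀ, so take a₁ = [2, 1, 3], b₁ = [0, 3, 2], a₂ = [3, -1, 2], b₂ = [0, 1, -2].
Each slice is an integer combination of E₁ = a₁b₁ᵀ and E₂ = a₂b₂ᵀ: S₀ = 2·E₁, S₁ = E₁ − E₂, S₂ = −3·E₁ − E₂; reading off coefficients, c₁ = [2, 1, -3] and c₂ = [0, -1, -1].
Hence T = [2, 1, 3] ⊗ [0, 3, 2] ⊗ [2, 1, -3] + [3, -1, 2] ⊗ [0, 1, -2] ⊗ [0, -1, -1], so rank(T) ≤ 2.
These bounds meet, so rank(T) = 2.

rank(T) = 2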